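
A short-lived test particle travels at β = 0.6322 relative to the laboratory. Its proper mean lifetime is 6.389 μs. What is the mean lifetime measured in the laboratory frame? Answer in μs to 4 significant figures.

Δt ≈ 8.246 μs

γ = 1/√(1 − 0.6322²) = 1.29065
Time dilation: Δt = γτ₀ = 1.29065 × 6.389 μs = 8.246 μs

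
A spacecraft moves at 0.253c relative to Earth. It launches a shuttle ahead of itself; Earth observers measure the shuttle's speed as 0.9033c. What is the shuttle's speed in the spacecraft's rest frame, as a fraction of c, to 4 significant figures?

u' ≈ 0.8429c

Inverse velocity addition: u' = (u − v)/(1 − uv/c²)
= (0.9033 − 0.253)/(1 − 0.9033×0.253) = 0.6503/0.771465 = 0.8429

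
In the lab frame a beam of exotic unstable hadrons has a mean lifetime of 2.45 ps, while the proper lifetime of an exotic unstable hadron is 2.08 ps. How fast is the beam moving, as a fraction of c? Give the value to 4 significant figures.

γ = Δt/τ₀ = 2.45/2.08 = 1.17788
β = √(1 − 1/γ²) = √(1 − 1/1.17788²) = 0.5284

β ≈ 0.5284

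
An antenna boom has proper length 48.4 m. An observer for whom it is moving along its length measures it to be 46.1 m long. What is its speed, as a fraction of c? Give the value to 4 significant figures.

β ≈ 0.3046

γ = L₀/L = 48.4/46.1 = 1.04989
β = √(1 − 1/γ²) = 0.3046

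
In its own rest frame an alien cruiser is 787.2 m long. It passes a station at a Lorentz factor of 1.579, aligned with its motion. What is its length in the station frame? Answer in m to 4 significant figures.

γ = 1.579 (given)
Length contraction: L = L₀/γ = 787.2/1.579 = 498.5 m

L ≈ 498.5 m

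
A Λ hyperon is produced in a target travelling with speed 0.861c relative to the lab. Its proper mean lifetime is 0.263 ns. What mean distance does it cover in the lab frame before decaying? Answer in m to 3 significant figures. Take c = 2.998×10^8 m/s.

d ≈ 0.133 m

γ = 1/√(1 − 0.861²) = 1.9662
Dilated lifetime: Δt = γτ₀ = 1.9662 × 0.263 ns = 0.51710 ns
d = vΔt = 0.861c × 0.51710 ns = 2.5813×10^8 m/s × 5.1710×10^-10 s = 0.133 m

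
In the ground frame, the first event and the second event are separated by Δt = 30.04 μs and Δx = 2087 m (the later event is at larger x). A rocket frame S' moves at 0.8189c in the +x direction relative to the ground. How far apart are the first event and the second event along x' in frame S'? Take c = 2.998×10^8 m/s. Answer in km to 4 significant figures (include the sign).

γ = 1/√(1 − 0.8189²) = 1.74235
Δx' = γ(Δx − vΔt) = 1.74235 × (2087 m − 0.8189×(2.998×10^8 m/s)×30.04×10^-6 s)
= 1.74235 × (-5288.01 m) = -9.214 km

Δx' ≈ -9.214 km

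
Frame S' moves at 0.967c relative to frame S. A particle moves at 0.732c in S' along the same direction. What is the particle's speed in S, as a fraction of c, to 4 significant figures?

Relativistic velocity addition: u = (u' + v)/(1 + u'v/c²)
= (0.732 + 0.967)/(1 + 0.732×0.967) = 1.699/1.70784 = 0.9948

u ≈ 0.9948c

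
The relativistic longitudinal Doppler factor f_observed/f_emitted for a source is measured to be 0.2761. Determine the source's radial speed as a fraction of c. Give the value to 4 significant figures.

β ≈ 0.8583

f_obs/f_src = √((1−β)/(1+β)) = 0.2761  ⇒  (1−β)/(1+β) = 0.0762312
β = |1 − D²|/(1 + D²) = |1 − 0.0762312|/(1 + 0.0762312) = 0.8583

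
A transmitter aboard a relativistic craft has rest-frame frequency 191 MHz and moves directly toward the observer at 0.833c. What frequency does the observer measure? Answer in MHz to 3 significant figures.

Relativistic Doppler: f_obs = f_src √((1+β)/(1−β))
= 191 × √(1.8330/0.16700) = 191 × 3.3130 = 633 MHz

f_obs ≈ 633 MHz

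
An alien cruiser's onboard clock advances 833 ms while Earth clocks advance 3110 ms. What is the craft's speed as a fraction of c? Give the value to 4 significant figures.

γ = Δt/τ₀ = 3110/833 = 3.73349
β = √(1 − 1/γ²) = √(1 − 1/3.73349²) = 0.9635

β ≈ 0.9635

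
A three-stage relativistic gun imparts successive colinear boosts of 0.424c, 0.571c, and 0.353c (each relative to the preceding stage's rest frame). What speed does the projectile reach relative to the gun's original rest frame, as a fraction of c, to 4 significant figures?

u ≈ 0.8997c

Compose boost 2: (0.571 + 0.424)/(1 + 0.571×0.424) = 0.9950/1.24210 = 0.801060
Compose boost 3: (0.353 + 0.801060)/(1 + 0.353×0.801060) = 1.15406/1.28277 = 0.8997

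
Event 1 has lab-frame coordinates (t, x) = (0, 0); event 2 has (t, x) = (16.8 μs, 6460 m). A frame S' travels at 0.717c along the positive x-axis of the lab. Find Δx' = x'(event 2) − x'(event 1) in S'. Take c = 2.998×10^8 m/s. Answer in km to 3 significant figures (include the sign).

γ = 1/√(1 − 0.717²) = 1.4346
Δx' = γ(Δx − vΔt) = 1.4346 × (6460 m − 0.717×(2.998×10^8 m/s)×16.8×10^-6 s)
= 1.4346 × (2848.7 m) = 4.09 km

Δx' ≈ 4.09 km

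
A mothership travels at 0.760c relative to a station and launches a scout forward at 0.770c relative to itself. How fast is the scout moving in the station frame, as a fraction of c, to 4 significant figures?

u ≈ 0.9652c

Compose boost 2: (0.770 + 0.760)/(1 + 0.770×0.760) = 1.530/1.58520 = 0.9652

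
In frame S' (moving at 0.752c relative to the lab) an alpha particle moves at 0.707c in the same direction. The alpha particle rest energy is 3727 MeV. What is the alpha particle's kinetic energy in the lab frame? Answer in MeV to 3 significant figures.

u_lab = (0.707 + 0.752)/(1 + 0.707×0.752) = 0.952559
γ = 1/√(1 − 0.952559²) = 3.2856
K = (γ − 1)m₀c² = (3.2856 − 1) × 3727 = 2.2856 × 3727 = 8520 MeV

K ≈ 8520 MeV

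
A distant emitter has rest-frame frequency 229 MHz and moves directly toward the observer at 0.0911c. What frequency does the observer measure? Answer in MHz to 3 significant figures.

f_obs ≈ 251 MHz

Relativistic Doppler: f_obs = f_src √((1+β)/(1−β))
= 229 × √(1.0911/0.90890) = 229 × 1.0957 = 251 MHz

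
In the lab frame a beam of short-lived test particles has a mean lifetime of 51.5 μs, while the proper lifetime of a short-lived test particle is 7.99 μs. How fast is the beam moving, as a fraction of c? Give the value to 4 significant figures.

β ≈ 0.9879

γ = Δt/τ₀ = 51.5/7.99 = 6.44556
β = √(1 − 1/γ²) = √(1 − 1/6.44556²) = 0.9879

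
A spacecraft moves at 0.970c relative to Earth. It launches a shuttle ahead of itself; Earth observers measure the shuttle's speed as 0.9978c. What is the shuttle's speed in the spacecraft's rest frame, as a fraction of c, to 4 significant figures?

Inverse velocity addition: u' = (u − v)/(1 − uv/c²)
= (0.9978 − 0.970)/(1 − 0.9978×0.970) = 0.02780/0.0321340 = 0.8651

u' ≈ 0.8651c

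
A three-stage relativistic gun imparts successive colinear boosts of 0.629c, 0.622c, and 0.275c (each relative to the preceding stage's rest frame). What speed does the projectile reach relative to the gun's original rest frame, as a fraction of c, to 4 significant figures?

u ≈ 0.9414c

Compose boost 2: (0.622 + 0.629)/(1 + 0.622×0.629) = 1.251/1.39124 = 0.899199
Compose boost 3: (0.275 + 0.899199)/(1 + 0.275×0.899199) = 1.17420/1.24728 = 0.9414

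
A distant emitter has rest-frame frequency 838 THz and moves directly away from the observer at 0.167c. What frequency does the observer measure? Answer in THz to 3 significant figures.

f_obs ≈ 708 THz

Relativistic Doppler: f_obs = f_src √((1−β)/(1+β))
= 838 × √(0.83300/1.1670) = 838 × 0.84486 = 708 THz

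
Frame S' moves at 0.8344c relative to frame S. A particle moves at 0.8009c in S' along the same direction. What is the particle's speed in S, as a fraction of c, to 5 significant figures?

Relativistic velocity addition: u = (u' + v)/(1 + u'v/c²)
= (0.8009 + 0.8344)/(1 + 0.8009×0.8344) = 1.6353/1.668271 = 0.98024

u ≈ 0.98024c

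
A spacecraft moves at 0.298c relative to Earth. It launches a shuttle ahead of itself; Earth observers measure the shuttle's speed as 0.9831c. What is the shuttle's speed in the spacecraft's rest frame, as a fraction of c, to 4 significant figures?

Inverse velocity addition: u' = (u − v)/(1 − uv/c²)
= (0.9831 − 0.298)/(1 − 0.9831×0.298) = 0.6851/0.707036 = 0.9690

u' ≈ 0.9690c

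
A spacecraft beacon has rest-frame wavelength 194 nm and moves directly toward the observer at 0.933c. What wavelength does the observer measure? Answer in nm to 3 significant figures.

Relativistic Doppler: λ_obs = λ_src √((1−β)/(1+β))
= 194 × √(0.067000/1.9330) = 194 × 0.18618 = 36.1 nm

λ_obs ≈ 36.1 nm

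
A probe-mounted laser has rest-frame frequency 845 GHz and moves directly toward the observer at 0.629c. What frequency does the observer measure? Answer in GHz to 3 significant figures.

f_obs ≈ 1770 GHz

Relativistic Doppler: f_obs = f_src √((1+β)/(1−β))
= 845 × √(1.6290/0.37100) = 845 × 2.0954 = 1770 GHz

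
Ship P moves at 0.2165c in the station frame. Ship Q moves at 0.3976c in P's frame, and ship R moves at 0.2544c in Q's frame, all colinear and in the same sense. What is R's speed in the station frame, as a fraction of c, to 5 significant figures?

Compose boost 2: (0.3976 + 0.2165)/(1 + 0.3976×0.2165) = 0.61410/1.086080 = 0.5654278
Compose boost 3: (0.2544 + 0.5654278)/(1 + 0.2544×0.5654278) = 0.8198278/1.143845 = 0.71673

u ≈ 0.71673c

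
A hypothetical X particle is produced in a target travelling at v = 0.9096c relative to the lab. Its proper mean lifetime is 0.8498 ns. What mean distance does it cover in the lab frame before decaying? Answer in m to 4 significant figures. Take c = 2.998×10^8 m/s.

d ≈ 0.5578 m

γ = 1/√(1 − 0.9096²) = 2.40683
Dilated lifetime: Δt = γτ₀ = 2.40683 × 0.8498 ns = 2.04532 ns
d = vΔt = 0.9096c × 2.04532 ns = 2.72698×10^8 m/s × 2.04532×10^-9 s = 0.5578 m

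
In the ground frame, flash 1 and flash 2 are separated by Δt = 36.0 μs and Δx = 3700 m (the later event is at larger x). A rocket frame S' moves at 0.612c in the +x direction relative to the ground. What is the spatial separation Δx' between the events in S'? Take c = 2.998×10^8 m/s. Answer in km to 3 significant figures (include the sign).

γ = 1/√(1 − 0.612²) = 1.2644
Δx' = γ(Δx − vΔt) = 1.2644 × (3700 m − 0.612×(2.998×10^8 m/s)×36.0×10^-6 s)
= 1.2644 × (-2905.2 m) = -3.67 km

Δx' ≈ -3.67 km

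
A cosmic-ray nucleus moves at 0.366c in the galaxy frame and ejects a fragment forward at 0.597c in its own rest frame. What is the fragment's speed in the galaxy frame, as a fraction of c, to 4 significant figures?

Compose boost 2: (0.597 + 0.366)/(1 + 0.597×0.366) = 0.9630/1.21850 = 0.7903

u ≈ 0.7903c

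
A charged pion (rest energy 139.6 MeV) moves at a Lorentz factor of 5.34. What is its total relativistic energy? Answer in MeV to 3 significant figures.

E ≈ 745 MeV

γ = 5.34 (given)
E = γm₀c² = 5.34 × 139.6 MeV = 745 MeV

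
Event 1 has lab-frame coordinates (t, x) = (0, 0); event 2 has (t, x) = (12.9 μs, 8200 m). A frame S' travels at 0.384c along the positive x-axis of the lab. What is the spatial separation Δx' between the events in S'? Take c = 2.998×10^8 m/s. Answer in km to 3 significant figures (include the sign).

γ = 1/√(1 − 0.384²) = 1.0830
Δx' = γ(Δx − vΔt) = 1.0830 × (8200 m − 0.384×(2.998×10^8 m/s)×12.9×10^-6 s)
= 1.0830 × (6714.9 m) = 7.27 km

Δx' ≈ 7.27 km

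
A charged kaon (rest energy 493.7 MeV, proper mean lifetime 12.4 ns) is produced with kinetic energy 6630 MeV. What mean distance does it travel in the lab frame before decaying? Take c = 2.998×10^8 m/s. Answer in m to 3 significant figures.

d ≈ 53.5 m

γ = 1 + K/(m₀c²) = 1 + 6630/493.7 = 14.429
β = √(1 − 1/γ²) = 0.99760
Dilated lifetime: γτ₀ = 14.429 × 12.4 ns = 178.92 ns
d = βc·γτ₀ = 0.99760 × (2.998×10^8 m/s) × 1.7892×10^-7 s = 53.5 m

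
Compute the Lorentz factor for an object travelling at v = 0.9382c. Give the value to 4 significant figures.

γ = 1/√(1 − β²) = 1/√(1 − 0.9382²) = 1/√(0.119781) = 2.889

γ ≈ 2.889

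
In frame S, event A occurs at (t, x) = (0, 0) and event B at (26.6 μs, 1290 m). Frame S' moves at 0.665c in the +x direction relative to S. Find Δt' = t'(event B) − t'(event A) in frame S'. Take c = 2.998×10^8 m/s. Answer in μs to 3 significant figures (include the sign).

Δt' ≈ 31.8 μs

γ = 1/√(1 − 0.665²) = 1.3390
Δt' = γ(Δt − vΔx/c²) = 1.3390 × (26.6 μs − 0.665×1290 m / (2.998×10^8 m/s))
= 1.3390 × (23.739 μs) = 31.8 μs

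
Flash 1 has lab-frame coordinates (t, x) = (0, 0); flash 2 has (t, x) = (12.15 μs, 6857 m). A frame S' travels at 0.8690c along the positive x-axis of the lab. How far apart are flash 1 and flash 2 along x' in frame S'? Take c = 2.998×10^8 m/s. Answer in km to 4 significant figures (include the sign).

Δx' ≈ 7.461 km

γ = 1/√(1 − 0.8690²) = 2.02097
Δx' = γ(Δx − vΔt) = 2.02097 × (6857 m − 0.8690×(2.998×10^8 m/s)×12.15×10^-6 s)
= 2.02097 × (3691.61 m) = 7.461 km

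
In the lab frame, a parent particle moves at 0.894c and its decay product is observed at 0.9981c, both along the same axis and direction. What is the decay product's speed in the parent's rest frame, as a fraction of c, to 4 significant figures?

u' ≈ 0.9666c

Inverse velocity addition: u' = (u − v)/(1 − uv/c²)
= (0.9981 − 0.894)/(1 − 0.9981×0.894) = 0.1041/0.107699 = 0.9666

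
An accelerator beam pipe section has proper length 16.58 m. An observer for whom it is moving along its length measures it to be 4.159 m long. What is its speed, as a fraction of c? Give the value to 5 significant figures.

β ≈ 0.96803

γ = L₀/L = 16.58/4.159 = 3.986535
β = √(1 − 1/γ²) = 0.96803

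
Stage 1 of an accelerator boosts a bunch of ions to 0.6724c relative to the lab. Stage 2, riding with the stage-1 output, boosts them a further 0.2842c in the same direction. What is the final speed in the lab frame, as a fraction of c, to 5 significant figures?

u ≈ 0.80313c

Compose boost 2: (0.2842 + 0.6724)/(1 + 0.2842×0.6724) = 0.95660/1.191096 = 0.80313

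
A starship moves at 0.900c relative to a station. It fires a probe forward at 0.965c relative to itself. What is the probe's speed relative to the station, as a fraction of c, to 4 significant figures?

u ≈ 0.9981c

Relativistic velocity addition: u = (u' + v)/(1 + u'v/c²)
= (0.965 + 0.900)/(1 + 0.965×0.900) = 1.865/1.86850 = 0.9981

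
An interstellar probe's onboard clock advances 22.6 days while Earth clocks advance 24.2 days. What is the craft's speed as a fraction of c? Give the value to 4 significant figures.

γ = Δt/τ₀ = 24.2/22.6 = 1.07080
β = √(1 − 1/γ²) = √(1 − 1/1.07080²) = 0.3576

β ≈ 0.3576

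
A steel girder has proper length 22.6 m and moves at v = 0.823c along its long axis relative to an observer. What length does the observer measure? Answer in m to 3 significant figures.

L ≈ 12.8 m

γ = 1/√(1 − 0.823²) = 1.7604
Length contraction: L = L₀/γ = 22.6/1.7604 = 12.8 m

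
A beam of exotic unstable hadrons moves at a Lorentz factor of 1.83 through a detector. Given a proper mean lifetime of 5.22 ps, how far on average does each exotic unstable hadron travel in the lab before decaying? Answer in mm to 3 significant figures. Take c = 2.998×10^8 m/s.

d ≈ 2.40 mm

β = √(1 − 1/γ²) = √(1 − 1/1.83²) = 0.83749
Dilated lifetime: Δt = γτ₀ = 1.83 × 5.22 ps = 9.5526 ps
d = vΔt = 0.83749c × 9.5526 ps = 2.5108×10^8 m/s × 9.5526×10^-12 s = 2.40 mm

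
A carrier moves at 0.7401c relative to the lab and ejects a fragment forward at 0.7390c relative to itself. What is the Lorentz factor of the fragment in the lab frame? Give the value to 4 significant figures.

γ ≈ 3.414

u_lab = (0.7390 + 0.7401)/(1 + 0.7390×0.7401) = 1.4791/1.546934 = 0.9561495
γ = 1/√(1 − 0.9561495²) = 3.414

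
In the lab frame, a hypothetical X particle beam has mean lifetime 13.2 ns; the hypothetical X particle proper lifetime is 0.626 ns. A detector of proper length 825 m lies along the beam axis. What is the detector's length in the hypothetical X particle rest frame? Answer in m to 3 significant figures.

Time dilation ⇒ γ = Δt/τ₀ = 13.2/0.626 = 21.086
Length contraction: L = L₀/γ = 825/21.086 = 39.1 m

L ≈ 39.1 m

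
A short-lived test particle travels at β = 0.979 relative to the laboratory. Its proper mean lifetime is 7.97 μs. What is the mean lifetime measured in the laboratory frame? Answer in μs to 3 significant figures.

γ = 1/√(1 − 0.979²) = 4.9053
Time dilation: Δt = γτ₀ = 4.9053 × 7.97 μs = 39.1 μs

Δt ≈ 39.1 μs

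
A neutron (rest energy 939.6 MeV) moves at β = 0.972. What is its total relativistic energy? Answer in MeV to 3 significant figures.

E ≈ 4000 MeV

γ = 1/√(1 − 0.972²) = 4.2557
E = γm₀c² = 4.2557 × 939.6 MeV = 4000 MeV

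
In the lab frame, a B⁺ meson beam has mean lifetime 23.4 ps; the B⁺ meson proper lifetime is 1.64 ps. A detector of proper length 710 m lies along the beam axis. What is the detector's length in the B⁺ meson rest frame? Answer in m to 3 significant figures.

Time dilation ⇒ γ = Δt/τ₀ = 23.4/1.64 = 14.268
Length contraction: L = L₀/γ = 710/14.268 = 49.8 m

L ≈ 49.8 m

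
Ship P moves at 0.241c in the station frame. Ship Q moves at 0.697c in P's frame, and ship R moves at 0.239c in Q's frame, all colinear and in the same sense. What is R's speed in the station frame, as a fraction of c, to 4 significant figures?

Compose boost 2: (0.697 + 0.241)/(1 + 0.697×0.241) = 0.9380/1.16798 = 0.803098
Compose boost 3: (0.239 + 0.803098)/(1 + 0.239×0.803098) = 1.04210/1.19194 = 0.8743

u ≈ 0.8743c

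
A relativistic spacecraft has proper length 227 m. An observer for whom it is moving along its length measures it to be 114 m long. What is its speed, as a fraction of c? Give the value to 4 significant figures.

γ = L₀/L = 227/114 = 1.99123
β = √(1 − 1/γ²) = 0.8647

β ≈ 0.8647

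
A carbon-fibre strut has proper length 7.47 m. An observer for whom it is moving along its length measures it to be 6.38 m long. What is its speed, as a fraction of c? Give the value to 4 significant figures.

γ = L₀/L = 7.47/6.38 = 1.17085
β = √(1 − 1/γ²) = 0.5201

β ≈ 0.5201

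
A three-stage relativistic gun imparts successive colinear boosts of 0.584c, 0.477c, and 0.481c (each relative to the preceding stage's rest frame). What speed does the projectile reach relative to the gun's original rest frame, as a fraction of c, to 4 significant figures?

u ≈ 0.9369c

Compose boost 2: (0.477 + 0.584)/(1 + 0.477×0.584) = 1.061/1.27857 = 0.829835
Compose boost 3: (0.481 + 0.829835)/(1 + 0.481×0.829835) = 1.31083/1.39915 = 0.9369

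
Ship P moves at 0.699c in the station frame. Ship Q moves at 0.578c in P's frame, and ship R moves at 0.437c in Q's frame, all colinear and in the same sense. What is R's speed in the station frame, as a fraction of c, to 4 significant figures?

u ≈ 0.9636c

Compose boost 2: (0.578 + 0.699)/(1 + 0.578×0.699) = 1.277/1.40402 = 0.909530
Compose boost 3: (0.437 + 0.909530)/(1 + 0.437×0.909530) = 1.34653/1.39746 = 0.9636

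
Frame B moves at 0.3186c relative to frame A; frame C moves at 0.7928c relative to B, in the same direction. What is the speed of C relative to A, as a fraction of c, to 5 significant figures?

u ≈ 0.88728c

Compose boost 2: (0.7928 + 0.3186)/(1 + 0.7928×0.3186) = 1.1114/1.252586 = 0.88728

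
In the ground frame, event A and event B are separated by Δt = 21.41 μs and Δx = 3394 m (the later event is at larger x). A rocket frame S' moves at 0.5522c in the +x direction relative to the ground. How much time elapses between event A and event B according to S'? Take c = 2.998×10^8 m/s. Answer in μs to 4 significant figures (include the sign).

γ = 1/√(1 − 0.5522²) = 1.19946
Δt' = γ(Δt − vΔx/c²) = 1.19946 × (21.41 μs − 0.5522×3394 m / (2.998×10^8 m/s))
= 1.19946 × (15.1586 μs) = 18.18 μs

Δt' ≈ 18.18 μs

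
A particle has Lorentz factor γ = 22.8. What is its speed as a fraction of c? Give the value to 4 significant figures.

β ≈ 0.9990

β = √(1 − 1/γ²) = √(1 − 1/22.8²) = √(0.998076) = 0.9990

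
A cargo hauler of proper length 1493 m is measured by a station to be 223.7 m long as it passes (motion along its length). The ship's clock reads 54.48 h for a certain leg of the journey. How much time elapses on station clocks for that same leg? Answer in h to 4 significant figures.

Δt ≈ 363.6 h

Length contraction ⇒ γ = L₀/L = 1493/223.7 = 6.67412
Time dilation: Δt = γτ₀ = 6.67412 × 54.48 h = 363.6 h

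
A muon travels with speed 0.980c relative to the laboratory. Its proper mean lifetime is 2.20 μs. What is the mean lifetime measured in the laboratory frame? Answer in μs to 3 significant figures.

γ = 1/√(1 − 0.980²) = 5.0252
Time dilation: Δt = γτ₀ = 5.0252 × 2.20 μs = 11.1 μs

Δt ≈ 11.1 μs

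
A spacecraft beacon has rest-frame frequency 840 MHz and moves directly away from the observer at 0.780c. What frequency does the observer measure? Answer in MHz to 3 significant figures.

Relativistic Doppler: f_obs = f_src √((1−β)/(1+β))
= 840 × √(0.22000/1.7800) = 840 × 0.35156 = 295 MHz

f_obs ≈ 295 MHz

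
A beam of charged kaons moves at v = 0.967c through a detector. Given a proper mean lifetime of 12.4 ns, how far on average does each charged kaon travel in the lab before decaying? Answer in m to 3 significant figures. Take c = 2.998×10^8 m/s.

d ≈ 14.1 m

γ = 1/√(1 − 0.967²) = 3.9250
Dilated lifetime: Δt = γτ₀ = 3.9250 × 12.4 ns = 48.670 ns
d = vΔt = 0.967c × 48.670 ns = 2.8991×10^8 m/s × 4.8670×10^-8 s = 14.1 m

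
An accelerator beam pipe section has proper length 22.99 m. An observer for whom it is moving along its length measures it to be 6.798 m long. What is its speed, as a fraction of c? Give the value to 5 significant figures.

γ = L₀/L = 22.99/6.798 = 3.381877
β = √(1 − 1/γ²) = 0.95528

β ≈ 0.95528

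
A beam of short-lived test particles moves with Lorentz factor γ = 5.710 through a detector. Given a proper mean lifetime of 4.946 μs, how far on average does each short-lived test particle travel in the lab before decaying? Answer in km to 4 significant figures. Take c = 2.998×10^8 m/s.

β = √(1 − 1/γ²) = √(1 − 1/5.710²) = 0.984545
Dilated lifetime: Δt = γτ₀ = 5.710 × 4.946 μs = 28.2417 μs
d = vΔt = 0.984545c × 28.2417 μs = 2.95167×10^8 m/s × 2.82417×10^-5 s = 8.336 km

d ≈ 8.336 km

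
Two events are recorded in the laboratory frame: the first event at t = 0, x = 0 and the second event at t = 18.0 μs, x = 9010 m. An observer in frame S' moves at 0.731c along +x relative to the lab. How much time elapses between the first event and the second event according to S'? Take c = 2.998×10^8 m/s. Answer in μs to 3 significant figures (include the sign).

Δt' ≈ -5.82 μs

γ = 1/√(1 − 0.731²) = 1.4655
Δt' = γ(Δt − vΔx/c²) = 1.4655 × (18.0 μs − 0.731×9010 m / (2.998×10^8 m/s))
= 1.4655 × (-3.9690 μs) = -5.82 μs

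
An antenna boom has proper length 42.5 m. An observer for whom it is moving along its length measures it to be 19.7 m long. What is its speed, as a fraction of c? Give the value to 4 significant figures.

γ = L₀/L = 42.5/19.7 = 2.15736
β = √(1 − 1/γ²) = 0.8861

β ≈ 0.8861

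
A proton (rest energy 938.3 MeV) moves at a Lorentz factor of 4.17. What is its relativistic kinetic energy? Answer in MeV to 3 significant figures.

K ≈ 2970 MeV

γ = 4.17 (given)
K = (γ − 1)m₀c² = (4.17 − 1) × 938.3 MeV = 3.1700 × 938.3 MeV = 2970 MeV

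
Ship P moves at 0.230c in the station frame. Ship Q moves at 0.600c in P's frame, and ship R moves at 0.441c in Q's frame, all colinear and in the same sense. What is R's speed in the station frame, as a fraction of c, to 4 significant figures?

u ≈ 0.8855c

Compose boost 2: (0.600 + 0.230)/(1 + 0.600×0.230) = 0.8300/1.13800 = 0.729350
Compose boost 3: (0.441 + 0.729350)/(1 + 0.441×0.729350) = 1.17035/1.32164 = 0.8855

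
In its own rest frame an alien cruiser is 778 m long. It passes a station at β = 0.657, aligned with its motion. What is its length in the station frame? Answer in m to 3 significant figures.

γ = 1/√(1 − 0.657²) = 1.3265
Length contraction: L = L₀/γ = 778/1.3265 = 587 m

L ≈ 587 m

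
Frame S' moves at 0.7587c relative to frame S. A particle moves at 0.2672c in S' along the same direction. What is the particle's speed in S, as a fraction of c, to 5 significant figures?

Relativistic velocity addition: u = (u' + v)/(1 + u'v/c²)
= (0.2672 + 0.7587)/(1 + 0.2672×0.7587) = 1.0259/1.202725 = 0.85298

u ≈ 0.85298c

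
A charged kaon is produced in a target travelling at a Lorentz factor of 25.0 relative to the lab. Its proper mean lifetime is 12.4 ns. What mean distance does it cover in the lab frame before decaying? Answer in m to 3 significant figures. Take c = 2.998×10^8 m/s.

β = √(1 − 1/γ²) = √(1 − 1/25.0²) = 0.99920
Dilated lifetime: Δt = γτ₀ = 25.0 × 12.4 ns = 310.00 ns
d = vΔt = 0.99920c × 310.00 ns = 2.9956×10^8 m/s × 3.1000×10^-7 s = 92.9 m

d ≈ 92.9 m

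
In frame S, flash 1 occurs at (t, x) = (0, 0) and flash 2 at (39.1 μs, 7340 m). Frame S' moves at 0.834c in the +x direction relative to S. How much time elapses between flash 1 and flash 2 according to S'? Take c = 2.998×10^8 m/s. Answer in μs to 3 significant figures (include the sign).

Δt' ≈ 33.9 μs

γ = 1/√(1 − 0.834²) = 1.8124
Δt' = γ(Δt − vΔx/c²) = 1.8124 × (39.1 μs − 0.834×7340 m / (2.998×10^8 m/s))
= 1.8124 × (18.681 μs) = 33.9 μs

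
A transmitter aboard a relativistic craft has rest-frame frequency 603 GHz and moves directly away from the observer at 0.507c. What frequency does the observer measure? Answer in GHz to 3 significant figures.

Relativistic Doppler: f_obs = f_src √((1−β)/(1+β))
= 603 × √(0.49300/1.5070) = 603 × 0.57196 = 345 GHz

f_obs ≈ 345 GHz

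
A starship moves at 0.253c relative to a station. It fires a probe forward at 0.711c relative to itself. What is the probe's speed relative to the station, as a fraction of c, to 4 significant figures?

u ≈ 0.8170c

Relativistic velocity addition: u = (u' + v)/(1 + u'v/c²)
= (0.711 + 0.253)/(1 + 0.711×0.253) = 0.9640/1.17988 = 0.8170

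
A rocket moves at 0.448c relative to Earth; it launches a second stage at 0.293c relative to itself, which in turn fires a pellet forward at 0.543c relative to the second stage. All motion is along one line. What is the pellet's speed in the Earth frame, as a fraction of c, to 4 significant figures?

Compose boost 2: (0.293 + 0.448)/(1 + 0.293×0.448) = 0.7410/1.13126 = 0.655020
Compose boost 3: (0.543 + 0.655020)/(1 + 0.543×0.655020) = 1.19802/1.35568 = 0.8837

u ≈ 0.8837c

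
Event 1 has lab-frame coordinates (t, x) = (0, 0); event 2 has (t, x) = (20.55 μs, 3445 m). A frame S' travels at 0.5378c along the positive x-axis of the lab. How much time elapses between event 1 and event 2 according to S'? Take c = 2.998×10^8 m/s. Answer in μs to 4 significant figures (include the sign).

Δt' ≈ 17.04 μs

γ = 1/√(1 − 0.5378²) = 1.18614
Δt' = γ(Δt − vΔx/c²) = 1.18614 × (20.55 μs − 0.5378×3445 m / (2.998×10^8 m/s))
= 1.18614 × (14.3701 μs) = 17.04 μs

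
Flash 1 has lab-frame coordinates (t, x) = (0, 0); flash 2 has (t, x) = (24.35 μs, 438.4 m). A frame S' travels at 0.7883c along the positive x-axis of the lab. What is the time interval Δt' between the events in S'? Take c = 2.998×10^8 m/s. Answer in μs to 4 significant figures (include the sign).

Δt' ≈ 37.70 μs

γ = 1/√(1 − 0.7883²) = 1.62525
Δt' = γ(Δt − vΔx/c²) = 1.62525 × (24.35 μs − 0.7883×438.4 m / (2.998×10^8 m/s))
= 1.62525 × (23.1973 μs) = 37.70 μs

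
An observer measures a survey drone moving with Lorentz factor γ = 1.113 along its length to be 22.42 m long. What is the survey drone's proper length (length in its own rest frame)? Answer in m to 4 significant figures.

γ = 1.113 (given)
L₀ = γL = 1.113 × 22.42 = 24.95 m

L₀ ≈ 24.95 m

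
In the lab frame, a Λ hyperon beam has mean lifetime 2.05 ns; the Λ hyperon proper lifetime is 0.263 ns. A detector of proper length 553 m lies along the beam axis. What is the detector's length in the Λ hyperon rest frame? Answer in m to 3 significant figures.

Time dilation ⇒ γ = Δt/τ₀ = 2.05/0.263 = 7.7947
Length contraction: L = L₀/γ = 553/7.7947 = 70.9 m

L ≈ 70.9 m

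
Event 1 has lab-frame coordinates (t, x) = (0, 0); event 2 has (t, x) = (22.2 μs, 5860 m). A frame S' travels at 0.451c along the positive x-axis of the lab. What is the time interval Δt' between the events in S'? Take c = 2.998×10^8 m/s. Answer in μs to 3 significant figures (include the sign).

Δt' ≈ 15.0 μs

γ = 1/√(1 − 0.451²) = 1.1204
Δt' = γ(Δt − vΔx/c²) = 1.1204 × (22.2 μs − 0.451×5860 m / (2.998×10^8 m/s))
= 1.1204 × (13.385 μs) = 15.0 μs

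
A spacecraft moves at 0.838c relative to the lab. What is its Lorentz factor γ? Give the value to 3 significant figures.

γ ≈ 1.83

γ = 1/√(1 − β²) = 1/√(1 − 0.838²) = 1/√(0.29776) = 1.83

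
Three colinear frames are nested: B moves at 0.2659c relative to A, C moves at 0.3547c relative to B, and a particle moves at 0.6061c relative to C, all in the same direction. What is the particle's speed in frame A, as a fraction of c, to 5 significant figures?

u ≈ 0.87310c

Compose boost 2: (0.3547 + 0.2659)/(1 + 0.3547×0.2659) = 0.62060/1.094315 = 0.5671129
Compose boost 3: (0.6061 + 0.5671129)/(1 + 0.6061×0.5671129) = 1.173213/1.343727 = 0.87310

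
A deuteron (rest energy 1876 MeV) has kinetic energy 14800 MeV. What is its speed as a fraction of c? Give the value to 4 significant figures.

β ≈ 0.9937

γ = 1 + K/(m₀c²) = 1 + 14800/1876 = 8.88913
β = √(1 − 1/γ²) = 0.9937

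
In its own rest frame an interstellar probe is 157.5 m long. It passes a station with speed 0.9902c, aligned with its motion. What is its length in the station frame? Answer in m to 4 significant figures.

γ = 1/√(1 − 0.9902²) = 7.16042
Length contraction: L = L₀/γ = 157.5/7.16042 = 22.00 m

L ≈ 22.00 m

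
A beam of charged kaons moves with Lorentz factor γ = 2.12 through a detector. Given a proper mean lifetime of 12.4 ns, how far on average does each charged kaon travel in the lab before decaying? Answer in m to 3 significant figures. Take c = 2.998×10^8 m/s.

d ≈ 6.95 m

β = √(1 − 1/γ²) = √(1 − 1/2.12²) = 0.88176
Dilated lifetime: Δt = γτ₀ = 2.12 × 12.4 ns = 26.288 ns
d = vΔt = 0.88176c × 26.288 ns = 2.6435×10^8 m/s × 2.6288×10^-8 s = 6.95 m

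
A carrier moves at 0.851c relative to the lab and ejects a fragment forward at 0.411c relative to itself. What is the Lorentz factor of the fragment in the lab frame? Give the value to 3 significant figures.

γ ≈ 2.82

u_lab = (0.411 + 0.851)/(1 + 0.411×0.851) = 1.262/1.34976 = 0.934980
γ = 1/√(1 − 0.934980²) = 2.82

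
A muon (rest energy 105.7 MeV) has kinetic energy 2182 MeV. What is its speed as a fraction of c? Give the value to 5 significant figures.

β ≈ 0.99893

γ = 1 + K/(m₀c²) = 1 + 2182/105.7 = 21.64333
β = √(1 − 1/γ²) = 0.99893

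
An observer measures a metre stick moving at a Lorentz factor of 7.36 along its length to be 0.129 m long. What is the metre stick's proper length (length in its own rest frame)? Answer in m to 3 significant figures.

γ = 7.36 (given)
L₀ = γL = 7.36 × 0.129 = 0.949 m

L₀ ≈ 0.949 m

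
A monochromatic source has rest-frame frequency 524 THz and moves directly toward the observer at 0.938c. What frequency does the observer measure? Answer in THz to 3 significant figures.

f_obs ≈ 2930 THz

Relativistic Doppler: f_obs = f_src √((1+β)/(1−β))
= 524 × √(1.9380/0.062000) = 524 × 5.5909 = 2930 THz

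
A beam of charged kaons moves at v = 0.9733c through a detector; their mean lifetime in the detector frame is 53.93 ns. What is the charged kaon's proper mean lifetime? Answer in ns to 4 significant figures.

τ₀ ≈ 12.38 ns

γ = 1/√(1 − 0.9733²) = 4.35660
Proper time: τ₀ = Δt/γ = 53.93/4.35660 = 12.38 ns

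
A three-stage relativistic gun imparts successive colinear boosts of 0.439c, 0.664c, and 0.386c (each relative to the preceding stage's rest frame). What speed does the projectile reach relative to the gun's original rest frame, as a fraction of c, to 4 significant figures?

u ≈ 0.9326c

Compose boost 2: (0.664 + 0.439)/(1 + 0.664×0.439) = 1.103/1.29150 = 0.854048
Compose boost 3: (0.386 + 0.854048)/(1 + 0.386×0.854048) = 1.24005/1.32966 = 0.9326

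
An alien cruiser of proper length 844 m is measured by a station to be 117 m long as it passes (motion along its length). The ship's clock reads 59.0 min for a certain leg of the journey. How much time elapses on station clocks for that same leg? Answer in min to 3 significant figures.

Δt ≈ 426 min

Length contraction ⇒ γ = L₀/L = 844/117 = 7.2137
Time dilation: Δt = γτ₀ = 7.2137 × 59.0 min = 426 min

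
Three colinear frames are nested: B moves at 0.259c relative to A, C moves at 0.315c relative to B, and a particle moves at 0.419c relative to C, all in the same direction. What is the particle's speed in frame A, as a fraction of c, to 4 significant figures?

u ≈ 0.7769c

Compose boost 2: (0.315 + 0.259)/(1 + 0.315×0.259) = 0.5740/1.08159 = 0.530703
Compose boost 3: (0.419 + 0.530703)/(1 + 0.419×0.530703) = 0.949703/1.22236 = 0.7769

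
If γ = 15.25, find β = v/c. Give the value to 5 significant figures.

β ≈ 0.99785

β = √(1 − 1/γ²) = √(1 − 1/15.25²) = √(0.9957001) = 0.99785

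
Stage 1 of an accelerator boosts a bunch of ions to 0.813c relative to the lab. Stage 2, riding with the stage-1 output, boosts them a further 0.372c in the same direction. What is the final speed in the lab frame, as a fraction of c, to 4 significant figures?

u ≈ 0.9098c

Compose boost 2: (0.372 + 0.813)/(1 + 0.372×0.813) = 1.185/1.30244 = 0.9098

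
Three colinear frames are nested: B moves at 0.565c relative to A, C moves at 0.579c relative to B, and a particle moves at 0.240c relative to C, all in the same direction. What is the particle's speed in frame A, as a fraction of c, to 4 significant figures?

u ≈ 0.9131c

Compose boost 2: (0.579 + 0.565)/(1 + 0.579×0.565) = 1.144/1.32713 = 0.862007
Compose boost 3: (0.240 + 0.862007)/(1 + 0.240×0.862007) = 1.10201/1.20688 = 0.9131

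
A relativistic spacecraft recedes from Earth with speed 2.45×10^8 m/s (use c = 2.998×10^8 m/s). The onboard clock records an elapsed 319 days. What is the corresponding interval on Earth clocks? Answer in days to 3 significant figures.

Δt ≈ 553 days

β = v/c = 2.45×10^8 / 2.998×10^8 = 0.81721
γ = 1/√(1 − 0.81721²) = 1.7351
Time dilation: Δt = γτ₀ = 1.7351 × 319 days = 553 days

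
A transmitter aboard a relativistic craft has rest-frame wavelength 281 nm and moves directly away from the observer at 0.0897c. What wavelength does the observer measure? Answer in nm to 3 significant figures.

λ_obs ≈ 307 nm

Relativistic Doppler: λ_obs = λ_src √((1+β)/(1−β))
= 281 × √(1.0897/0.91030) = 281 × 1.0941 = 307 nm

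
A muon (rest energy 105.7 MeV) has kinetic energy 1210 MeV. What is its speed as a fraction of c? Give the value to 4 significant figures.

β ≈ 0.9968

γ = 1 + K/(m₀c²) = 1 + 1210/105.7 = 12.4475
β = √(1 − 1/γ²) = 0.9968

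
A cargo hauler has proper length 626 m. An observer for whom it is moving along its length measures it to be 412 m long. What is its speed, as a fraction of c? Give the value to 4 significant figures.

β ≈ 0.7529

γ = L₀/L = 626/412 = 1.51942
β = √(1 − 1/γ²) = 0.7529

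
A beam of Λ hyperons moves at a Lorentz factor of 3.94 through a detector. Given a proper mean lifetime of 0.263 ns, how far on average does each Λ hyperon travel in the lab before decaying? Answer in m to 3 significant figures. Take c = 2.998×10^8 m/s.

d ≈ 0.300 m

β = √(1 − 1/γ²) = √(1 − 1/3.94²) = 0.96725
Dilated lifetime: Δt = γτ₀ = 3.94 × 0.263 ns = 1.0362 ns
d = vΔt = 0.96725c × 1.0362 ns = 2.8998×10^8 m/s × 1.0362×10^-9 s = 0.300 m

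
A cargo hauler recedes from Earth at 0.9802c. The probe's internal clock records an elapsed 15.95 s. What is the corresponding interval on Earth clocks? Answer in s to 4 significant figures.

γ = 1/√(1 − 0.9802²) = 5.05025
Time dilation: Δt = γτ₀ = 5.05025 × 15.95 s = 80.55 s

Δt ≈ 80.55 s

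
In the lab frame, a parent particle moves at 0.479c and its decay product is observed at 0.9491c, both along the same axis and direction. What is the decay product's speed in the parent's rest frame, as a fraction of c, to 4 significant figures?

u' ≈ 0.8620c

Inverse velocity addition: u' = (u − v)/(1 − uv/c²)
= (0.9491 − 0.479)/(1 − 0.9491×0.479) = 0.4701/0.545381 = 0.8620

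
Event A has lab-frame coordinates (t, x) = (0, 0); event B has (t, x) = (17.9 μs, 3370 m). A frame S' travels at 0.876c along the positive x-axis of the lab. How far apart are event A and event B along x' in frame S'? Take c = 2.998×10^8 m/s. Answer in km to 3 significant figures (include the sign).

Δx' ≈ -2.76 km

γ = 1/√(1 − 0.876²) = 2.0734
Δx' = γ(Δx − vΔt) = 2.0734 × (3370 m − 0.876×(2.998×10^8 m/s)×17.9×10^-6 s)
= 2.0734 × (-1331.0 m) = -2.76 km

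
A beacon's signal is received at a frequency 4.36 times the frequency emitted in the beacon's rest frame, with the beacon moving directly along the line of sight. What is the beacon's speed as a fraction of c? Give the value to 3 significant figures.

f_obs/f_src = √((1+β)/(1−β)) = 4.36  ⇒  (1+β)/(1−β) = 19.010
β = |1 − D²|/(1 + D²) = |1 − 19.010|/(1 + 19.010) = 0.900

β ≈ 0.900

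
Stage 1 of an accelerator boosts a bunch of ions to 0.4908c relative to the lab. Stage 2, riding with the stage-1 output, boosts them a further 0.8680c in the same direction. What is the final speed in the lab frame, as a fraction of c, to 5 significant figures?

u ≈ 0.95287c

Compose boost 2: (0.8680 + 0.4908)/(1 + 0.8680×0.4908) = 1.3588/1.426014 = 0.95287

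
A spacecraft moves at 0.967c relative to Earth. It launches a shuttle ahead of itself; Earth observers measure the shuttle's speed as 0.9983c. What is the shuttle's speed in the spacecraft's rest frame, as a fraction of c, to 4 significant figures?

u' ≈ 0.9035c

Inverse velocity addition: u' = (u − v)/(1 − uv/c²)
= (0.9983 − 0.967)/(1 − 0.9983×0.967) = 0.03130/0.0346439 = 0.9035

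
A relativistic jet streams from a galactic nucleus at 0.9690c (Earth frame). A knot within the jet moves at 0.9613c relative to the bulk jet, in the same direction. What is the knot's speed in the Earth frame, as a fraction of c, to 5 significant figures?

u ≈ 0.99938c

Relativistic velocity addition: u = (u' + v)/(1 + u'v/c²)
= (0.9613 + 0.9690)/(1 + 0.9613×0.9690) = 1.9303/1.931500 = 0.99938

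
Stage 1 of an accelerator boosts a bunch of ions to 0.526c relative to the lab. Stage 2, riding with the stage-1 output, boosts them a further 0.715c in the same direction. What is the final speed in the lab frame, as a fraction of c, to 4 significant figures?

Compose boost 2: (0.715 + 0.526)/(1 + 0.715×0.526) = 1.241/1.37609 = 0.9018

u ≈ 0.9018c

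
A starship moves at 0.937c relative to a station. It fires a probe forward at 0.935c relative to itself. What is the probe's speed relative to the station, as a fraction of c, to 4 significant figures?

u ≈ 0.9978c

Relativistic velocity addition: u = (u' + v)/(1 + u'v/c²)
= (0.935 + 0.937)/(1 + 0.935×0.937) = 1.872/1.87610 = 0.9978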